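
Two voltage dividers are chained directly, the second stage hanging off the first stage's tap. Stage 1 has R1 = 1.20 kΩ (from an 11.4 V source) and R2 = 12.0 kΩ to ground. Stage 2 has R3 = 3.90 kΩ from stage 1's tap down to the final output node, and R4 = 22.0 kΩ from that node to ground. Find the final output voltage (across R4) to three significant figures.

Stage 2 presents R3+R4 = 25.90 kΩ as a load on stage 1's tap.
Stage 1's lower leg becomes R2‖(R3+R4) = 8.201 kΩ, so V_mid = 11.4 × 8.201/9.401 = 9.945 V.
Stage 2 is itself unloaded: V_out = V_mid × R4/(R3+R4) = 9.945 × 22.0/25.90 = 8.45 V.

V_out ≈ 8.45 V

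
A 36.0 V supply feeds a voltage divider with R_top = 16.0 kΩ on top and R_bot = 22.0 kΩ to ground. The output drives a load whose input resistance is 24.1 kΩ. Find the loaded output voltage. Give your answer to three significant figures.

The load sits in parallel with R_bot: R_bot‖R_L = (22.0 × 24.1) / (22.0 + 24.1) = 11.50 kΩ.
V_out = 36.0 × 11.50 / (16.0 + 11.50) = 36.0 × 11.50/27.50 = 15.1 V.
(Unloaded it would have been 20.8 V.)

V_out ≈ 15.1 V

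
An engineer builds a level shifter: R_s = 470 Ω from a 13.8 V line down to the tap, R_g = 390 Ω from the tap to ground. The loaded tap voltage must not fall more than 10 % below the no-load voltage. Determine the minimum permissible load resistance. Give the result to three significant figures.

Output resistance R_th = R_s‖R_g = (470 × 390)/860.0 = 213.1 Ω.
The fractional drop is R_th/(R_th + R_L); requiring this ≤ 0.100 gives R_L ≥ R_th(1/0.100 − 1) = 213.1 × 9.000 = 1.92 kΩ.

R_L(min) ≈ 1.92 kΩ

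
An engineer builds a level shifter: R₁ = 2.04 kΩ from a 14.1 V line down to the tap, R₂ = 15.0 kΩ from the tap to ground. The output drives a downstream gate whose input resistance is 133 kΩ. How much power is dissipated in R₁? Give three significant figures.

P ≈ 1.68 mW

Total resistance from the source is R₁ + (R₂‖R_L) = 15.52 kΩ, so I = 14.1/15.52 kΩ = 0.9085 mA.
P = I²·R₁ = (0.9085 mA)² × 2.04 kΩ = 1.68 mW.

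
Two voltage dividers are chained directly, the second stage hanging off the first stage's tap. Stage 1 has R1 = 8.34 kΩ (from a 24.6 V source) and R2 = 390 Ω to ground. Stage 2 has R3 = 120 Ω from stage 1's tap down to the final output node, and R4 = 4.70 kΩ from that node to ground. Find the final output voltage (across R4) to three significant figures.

V_out ≈ 0.995 V

Stage 2 presents R3+R4 = 4820 Ω as a load on stage 1's tap.
Stage 1's lower leg becomes R2‖(R3+R4) = 360.8 Ω, so V_mid = 24.6 × 360.8/8701 = 1.020 V.
Stage 2 is itself unloaded: V_out = V_mid × R4/(R3+R4) = 1.020 × 4700/4820 = 0.995 V.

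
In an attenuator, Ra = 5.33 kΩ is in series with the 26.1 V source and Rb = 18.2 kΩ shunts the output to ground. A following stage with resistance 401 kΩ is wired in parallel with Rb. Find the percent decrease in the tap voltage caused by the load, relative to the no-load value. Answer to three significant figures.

1.02 %

The divider's output (Thévenin) resistance is Ra‖Rb = 4.123 kΩ.
Fractional drop under load = R_th/(R_th + R_L) = 4.123 / (4.123 + 401) = 0.01018.
So the output falls by 1.02 %.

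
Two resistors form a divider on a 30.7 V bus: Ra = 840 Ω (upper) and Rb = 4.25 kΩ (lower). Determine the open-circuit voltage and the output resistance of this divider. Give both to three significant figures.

V_th = 25.6 V, R_th = 701 Ω

V_th is the open-circuit tap voltage: 30.7 × 4250/(840 + 4250) = 25.6 V.
With the supply zeroed, Ra and Rb appear in parallel from the tap: R_th = Ra‖Rb = (840 × 4250)/5090 = 701 Ω.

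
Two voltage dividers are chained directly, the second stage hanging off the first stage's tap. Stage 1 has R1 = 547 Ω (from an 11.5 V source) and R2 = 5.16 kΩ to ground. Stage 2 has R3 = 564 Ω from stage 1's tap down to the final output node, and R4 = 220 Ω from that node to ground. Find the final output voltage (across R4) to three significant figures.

V_out ≈ 1.79 V

Stage 2 presents R3+R4 = 784.0 Ω as a load on stage 1's tap.
Stage 1's lower leg becomes R2‖(R3+R4) = 680.6 Ω, so V_mid = 11.5 × 680.6/1228 = 6.376 V.
Stage 2 is itself unloaded: V_out = V_mid × R4/(R3+R4) = 6.376 × 220/784.0 = 1.79 V.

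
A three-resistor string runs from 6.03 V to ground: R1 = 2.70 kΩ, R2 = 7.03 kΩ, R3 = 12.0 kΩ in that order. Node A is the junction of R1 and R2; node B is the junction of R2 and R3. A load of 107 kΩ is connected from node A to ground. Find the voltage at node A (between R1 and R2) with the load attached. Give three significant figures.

V ≈ 5.17 V

Below node A the series string R2+R3 = 19.03 kΩ sits in parallel with the 107 kΩ load: 16.16 kΩ.
V_A = 6.03 × 16.16/(2.70 + 16.16) = 5.17 V.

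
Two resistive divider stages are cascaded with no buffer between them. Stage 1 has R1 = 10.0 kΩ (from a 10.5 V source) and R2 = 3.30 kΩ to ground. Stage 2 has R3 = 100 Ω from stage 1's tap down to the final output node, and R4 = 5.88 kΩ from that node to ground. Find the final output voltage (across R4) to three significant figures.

V_out ≈ 1.81 V

Stage 2 presents R3+R4 = 5980 Ω as a load on stage 1's tap.
Stage 1's lower leg becomes R2‖(R3+R4) = 2127 Ω, so V_mid = 10.5 × 2127/12130 = 1.841 V.
Stage 2 is itself unloaded: V_out = V_mid × R4/(R3+R4) = 1.841 × 5880/5980 = 1.81 V.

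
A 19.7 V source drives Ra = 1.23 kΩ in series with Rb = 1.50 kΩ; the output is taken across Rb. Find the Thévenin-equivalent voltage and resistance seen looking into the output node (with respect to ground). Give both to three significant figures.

V_th = 10.8 V, R_th = 676 Ω

V_th is the open-circuit tap voltage: 19.7 × 1.50/(1.23 + 1.50) = 10.8 V.
With the supply zeroed, Ra and Rb appear in parallel from the tap: R_th = Ra‖Rb = (1.23 × 1.50)/2.730 = 676 Ω.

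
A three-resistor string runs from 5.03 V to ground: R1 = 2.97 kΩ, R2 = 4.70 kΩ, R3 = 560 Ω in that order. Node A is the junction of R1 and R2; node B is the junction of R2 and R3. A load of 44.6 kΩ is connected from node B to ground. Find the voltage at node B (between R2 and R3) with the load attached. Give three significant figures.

At node B, R3 is in parallel with the load: R3‖R_L = 553.1 Ω.
Below node A the resistance is R2 + (R3‖R_L) = 5253 Ω, so V_A = 5.03 × 5253/8223 = 3.213 V.
Then V_B = V_A × (R3‖R_L)/(R2 + R3‖R_L) = 3.213 × 553.1/5253 = 0.338 V.

V ≈ 0.338 V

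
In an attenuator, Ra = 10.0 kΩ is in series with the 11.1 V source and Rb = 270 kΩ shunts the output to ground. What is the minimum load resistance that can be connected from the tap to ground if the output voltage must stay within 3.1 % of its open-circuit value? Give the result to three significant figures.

R_L(min) ≈ 301 kΩ

Output resistance R_th = Ra‖Rb = (10.0 × 270)/280.0 = 9.643 kΩ.
The fractional drop is R_th/(R_th + R_L); requiring this ≤ 0.0310 gives R_L ≥ R_th(1/0.0310 − 1) = 9.643 × 31.26 = 301 kΩ.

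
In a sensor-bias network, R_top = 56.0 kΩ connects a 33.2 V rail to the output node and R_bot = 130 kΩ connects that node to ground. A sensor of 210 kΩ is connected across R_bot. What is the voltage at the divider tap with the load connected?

V_out ≈ 19.6 V

The load sits in parallel with R_bot: R_bot‖R_L = (130 × 210) / (130 + 210) = 80.29 kΩ.
V_out = 33.2 × 80.29 / (56.0 + 80.29) = 33.2 × 80.29/136.3 = 19.6 V.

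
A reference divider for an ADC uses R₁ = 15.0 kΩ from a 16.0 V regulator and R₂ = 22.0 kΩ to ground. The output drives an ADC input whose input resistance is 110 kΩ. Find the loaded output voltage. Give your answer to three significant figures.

V_out ≈ 8.80 V

The load sits in parallel with R₂: R₂‖R_L = (22.0 × 110) / (22.0 + 110) = 18.33 kΩ.
V_out = 16.0 × 18.33 / (15.0 + 18.33) = 16.0 × 18.33/33.33 = 8.80 V.
(Unloaded it would have been 9.51 V.)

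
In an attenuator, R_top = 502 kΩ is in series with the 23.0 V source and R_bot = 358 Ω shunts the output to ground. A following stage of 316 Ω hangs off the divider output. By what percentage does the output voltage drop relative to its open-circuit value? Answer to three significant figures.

53.1 %

Unloaded V = 23.0 × 358/502400 = 0.01639 V.
Loaded: R_bot‖R_L = 167.8 Ω, giving V = 23.0 × 167.8/502200 = 0.007688 V.
Drop = (0.01639 − 0.007688) / 0.01639 = 53.1 %.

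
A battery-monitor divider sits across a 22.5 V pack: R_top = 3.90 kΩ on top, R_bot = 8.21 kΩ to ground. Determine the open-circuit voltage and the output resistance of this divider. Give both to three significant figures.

V_th is the open-circuit tap voltage: 22.5 × 8.21/(3.90 + 8.21) = 15.3 V.
With the supply zeroed, R_top and R_bot appear in parallel from the tap: R_th = R_top‖R_bot = (3.90 × 8.21)/12.11 = 2.64 kΩ.

V_th = 15.3 V, R_th = 2.64 kΩ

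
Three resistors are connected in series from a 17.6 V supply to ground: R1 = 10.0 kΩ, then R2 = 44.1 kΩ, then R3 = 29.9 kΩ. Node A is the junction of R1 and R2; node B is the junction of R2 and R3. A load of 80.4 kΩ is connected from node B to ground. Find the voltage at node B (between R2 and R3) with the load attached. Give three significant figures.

At node B, R3 is in parallel with the load: R3‖R_L = 21.79 kΩ.
Below node A the resistance is R2 + (R3‖R_L) = 65.89 kΩ, so V_A = 17.6 × 65.89/75.89 = 15.28 V.
Then V_B = V_A × (R3‖R_L)/(R2 + R3‖R_L) = 15.28 × 21.79/65.89 = 5.05 V.

V ≈ 5.05 V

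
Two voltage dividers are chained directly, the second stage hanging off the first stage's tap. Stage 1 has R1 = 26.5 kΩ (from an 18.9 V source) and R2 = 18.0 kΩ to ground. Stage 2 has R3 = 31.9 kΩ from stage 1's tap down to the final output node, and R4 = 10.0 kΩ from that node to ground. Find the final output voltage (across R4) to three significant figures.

Stage 2 presents R3+R4 = 41.90 kΩ as a load on stage 1's tap.
Stage 1's lower leg becomes R2‖(R3+R4) = 12.59 kΩ, so V_mid = 18.9 × 12.59/39.09 = 6.088 V.
Stage 2 is itself unloaded: V_out = V_mid × R4/(R3+R4) = 6.088 × 10.0/41.90 = 1.45 V.

V_out ≈ 1.45 V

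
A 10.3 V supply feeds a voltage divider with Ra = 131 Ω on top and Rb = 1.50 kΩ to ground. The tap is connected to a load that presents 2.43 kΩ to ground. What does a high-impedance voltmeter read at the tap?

The load sits in parallel with Rb: Rb‖R_L = (1500 × 2430) / (1500 + 2430) = 927.5 Ω.
V_out = 10.3 × 927.5 / (131 + 927.5) = 10.3 × 927.5/1058 = 9.03 V.

V_out ≈ 9.03 V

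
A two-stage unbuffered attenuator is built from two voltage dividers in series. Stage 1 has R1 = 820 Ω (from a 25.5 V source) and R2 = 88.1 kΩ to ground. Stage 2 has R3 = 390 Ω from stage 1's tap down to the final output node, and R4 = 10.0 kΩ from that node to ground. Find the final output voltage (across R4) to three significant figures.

Stage 2 presents R3+R4 = 10390 Ω as a load on stage 1's tap.
Stage 1's lower leg becomes R2‖(R3+R4) = 9294 Ω, so V_mid = 25.5 × 9294/10110 = 23.43 V.
Stage 2 is itself unloaded: V_out = V_mid × R4/(R3+R4) = 23.43 × 10000/10390 = 22.6 V.

V_out ≈ 22.6 V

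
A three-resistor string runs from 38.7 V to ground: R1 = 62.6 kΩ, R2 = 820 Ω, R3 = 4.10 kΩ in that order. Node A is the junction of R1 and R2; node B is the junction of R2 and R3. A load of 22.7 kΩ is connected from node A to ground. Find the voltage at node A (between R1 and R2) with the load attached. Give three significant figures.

V ≈ 2.35 V

Below node A the series string R2+R3 = 4920 Ω sits in parallel with the 22700 Ω load: 4044 Ω.
V_A = 38.7 × 4044/(62600 + 4044) = 2.35 V.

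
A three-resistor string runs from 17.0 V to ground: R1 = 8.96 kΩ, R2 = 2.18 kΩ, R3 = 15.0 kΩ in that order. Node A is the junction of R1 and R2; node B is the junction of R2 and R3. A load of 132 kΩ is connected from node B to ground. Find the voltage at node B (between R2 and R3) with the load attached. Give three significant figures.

V ≈ 9.30 V

At node B, R3 is in parallel with the load: R3‖R_L = 13.47 kΩ.
Below node A the resistance is R2 + (R3‖R_L) = 15.65 kΩ, so V_A = 17.0 × 15.65/24.61 = 10.81 V.
Then V_B = V_A × (R3‖R_L)/(R2 + R3‖R_L) = 10.81 × 13.47/15.65 = 9.30 V.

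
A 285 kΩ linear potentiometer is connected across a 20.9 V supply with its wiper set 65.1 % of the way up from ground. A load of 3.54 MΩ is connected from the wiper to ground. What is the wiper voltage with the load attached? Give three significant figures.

V ≈ 13.4 V

The wiper splits the pot into (1−α)R = 99.47 kΩ above and αR = 185.5 kΩ below.
Lower section ‖ load = 176.3 kΩ.
V_wiper = 20.9 × 176.3/(99.47 + 176.3) = 13.4 V.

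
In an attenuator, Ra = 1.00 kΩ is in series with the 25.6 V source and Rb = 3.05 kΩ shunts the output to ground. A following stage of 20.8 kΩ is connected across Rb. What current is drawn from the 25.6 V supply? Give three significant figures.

I ≈ 6.99 mA

Rb‖R_L = 2.660 kΩ, so the source sees Ra + Rb‖R_L = 3.660 kΩ.
I = 25.6 V / 3.660 kΩ = 6.99 mA.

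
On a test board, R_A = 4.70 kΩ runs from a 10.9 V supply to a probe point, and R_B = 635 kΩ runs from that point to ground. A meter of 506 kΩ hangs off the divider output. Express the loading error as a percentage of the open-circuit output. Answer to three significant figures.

The divider's output (Thévenin) resistance is R_A‖R_B = 4.665 kΩ.
Fractional drop under load = R_th/(R_th + R_L) = 4.665 / (4.665 + 506) = 0.009136.
So the output falls by 0.914 %.

0.914 %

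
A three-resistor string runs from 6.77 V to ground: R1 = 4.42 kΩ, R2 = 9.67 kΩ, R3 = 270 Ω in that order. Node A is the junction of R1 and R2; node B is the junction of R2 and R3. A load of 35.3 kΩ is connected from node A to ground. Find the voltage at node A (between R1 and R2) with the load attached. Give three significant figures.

V ≈ 4.31 V

Below node A the series string R2+R3 = 9940 Ω sits in parallel with the 35300 Ω load: 7756 Ω.
V_A = 6.77 × 7756/(4420 + 7756) = 4.31 V.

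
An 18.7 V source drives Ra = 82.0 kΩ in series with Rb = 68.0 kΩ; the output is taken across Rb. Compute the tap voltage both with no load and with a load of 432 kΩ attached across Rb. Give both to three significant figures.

Open-circuit: V = 18.7 × 68.0/(82.0 + 68.0) = 8.48 V.
With the load, Rb becomes Rb‖R_L = 58.75 kΩ, so V = 18.7 × 58.75/140.8 = 7.81 V.

Unloaded: 8.48 V; loaded: 7.81 V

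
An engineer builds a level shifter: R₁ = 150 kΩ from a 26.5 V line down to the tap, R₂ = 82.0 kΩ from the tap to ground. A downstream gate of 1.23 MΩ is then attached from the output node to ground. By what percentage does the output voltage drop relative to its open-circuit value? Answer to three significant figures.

4.13 %

The divider's output (Thévenin) resistance is R₁‖R₂ = 53.02 kΩ.
Fractional drop under load = R_th/(R_th + R_L) = 53.02 / (53.02 + 1230) = 0.04132.
So the output falls by 4.13 %.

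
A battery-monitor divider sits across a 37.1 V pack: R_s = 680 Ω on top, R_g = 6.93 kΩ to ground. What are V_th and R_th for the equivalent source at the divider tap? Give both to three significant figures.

V_th = 33.8 V, R_th = 619 Ω

V_th is the open-circuit tap voltage: 37.1 × 6930/(680 + 6930) = 33.8 V.
With the supply zeroed, R_s and R_g appear in parallel from the tap: R_th = R_s‖R_g = (680 × 6930)/7610 = 619 Ω.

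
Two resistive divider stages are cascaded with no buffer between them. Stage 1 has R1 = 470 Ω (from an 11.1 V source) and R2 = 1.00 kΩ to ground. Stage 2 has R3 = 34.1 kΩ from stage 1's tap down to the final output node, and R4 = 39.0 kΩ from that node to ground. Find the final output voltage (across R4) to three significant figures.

Stage 2 presents R3+R4 = 73100 Ω as a load on stage 1's tap.
Stage 1's lower leg becomes R2‖(R3+R4) = 986.5 Ω, so V_mid = 11.1 × 986.5/1457 = 7.518 V.
Stage 2 is itself unloaded: V_out = V_mid × R4/(R3+R4) = 7.518 × 39000/73100 = 4.01 V.

V_out ≈ 4.01 V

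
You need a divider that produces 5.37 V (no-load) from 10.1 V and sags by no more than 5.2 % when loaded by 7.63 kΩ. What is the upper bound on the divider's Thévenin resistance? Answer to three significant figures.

R_th ≤ 419 Ω

Loading drop = R_th/(R_th + R_L) ≤ 0.0520, so R_th ≤ R_L · ε/(1−ε) = 7.63 kΩ × 0.0520/0.9480 = 419 Ω.
(Any R1, R2 with R2/(R1+R2) = 0.532 and R1‖R2 ≤ 419 Ω will meet the spec.)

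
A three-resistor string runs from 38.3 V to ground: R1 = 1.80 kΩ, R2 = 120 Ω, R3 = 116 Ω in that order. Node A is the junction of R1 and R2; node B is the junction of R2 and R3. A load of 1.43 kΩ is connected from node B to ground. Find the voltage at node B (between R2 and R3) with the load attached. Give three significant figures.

At node B, R3 is in parallel with the load: R3‖R_L = 107.3 Ω.
Below node A the resistance is R2 + (R3‖R_L) = 227.3 Ω, so V_A = 38.3 × 227.3/2027 = 4.294 V.
Then V_B = V_A × (R3‖R_L)/(R2 + R3‖R_L) = 4.294 × 107.3/227.3 = 2.03 V.

V ≈ 2.03 V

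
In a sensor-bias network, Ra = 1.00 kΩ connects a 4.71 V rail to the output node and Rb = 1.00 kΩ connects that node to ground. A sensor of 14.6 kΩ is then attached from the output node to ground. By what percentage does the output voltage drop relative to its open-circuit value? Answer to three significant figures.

3.31 %

The divider's output (Thévenin) resistance is Ra‖Rb = 0.5000 kΩ.
Fractional drop under load = R_th/(R_th + R_L) = 0.5000 / (0.5000 + 14.6) = 0.03311.
So the output falls by 3.31 %.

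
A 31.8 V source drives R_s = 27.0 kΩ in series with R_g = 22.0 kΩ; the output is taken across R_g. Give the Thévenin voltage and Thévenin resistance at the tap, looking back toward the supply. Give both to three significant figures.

V_th is the open-circuit tap voltage: 31.8 × 22.0/(27.0 + 22.0) = 14.3 V.
With the supply zeroed, R_s and R_g appear in parallel from the tap: R_th = R_s‖R_g = (27.0 × 22.0)/49.00 = 12.1 kΩ.

V_th = 14.3 V, R_th = 12.1 kΩ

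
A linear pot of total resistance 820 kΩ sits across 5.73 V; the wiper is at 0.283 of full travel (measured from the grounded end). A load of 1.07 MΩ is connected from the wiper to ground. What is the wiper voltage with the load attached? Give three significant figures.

The wiper splits the pot into (1−α)R = 587.9 kΩ above and αR = 232.1 kΩ below.
Lower section ‖ load = 190.7 kΩ.
V_wiper = 5.73 × 190.7/(587.9 + 190.7) = 1.40 V.

V ≈ 1.40 V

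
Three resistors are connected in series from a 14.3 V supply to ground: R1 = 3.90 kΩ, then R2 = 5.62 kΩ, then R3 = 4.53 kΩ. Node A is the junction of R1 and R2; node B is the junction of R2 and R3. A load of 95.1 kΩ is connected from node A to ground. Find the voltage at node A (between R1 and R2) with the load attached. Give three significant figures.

Below node A the series string R2+R3 = 10.15 kΩ sits in parallel with the 95.1 kΩ load: 9.171 kΩ.
V_A = 14.3 × 9.171/(3.90 + 9.171) = 10.0 V.

V ≈ 10.0 V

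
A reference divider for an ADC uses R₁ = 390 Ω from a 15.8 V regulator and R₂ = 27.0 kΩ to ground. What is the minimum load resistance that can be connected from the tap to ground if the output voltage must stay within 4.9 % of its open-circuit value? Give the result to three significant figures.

Output resistance R_th = R₁‖R₂ = (390 × 27000)/27390 = 384.4 Ω.
The fractional drop is R_th/(R_th + R_L); requiring this ≤ 0.0490 gives R_L ≥ R_th(1/0.0490 − 1) = 384.4 × 19.41 = 7.46 kΩ.

R_L(min) ≈ 7.46 kΩ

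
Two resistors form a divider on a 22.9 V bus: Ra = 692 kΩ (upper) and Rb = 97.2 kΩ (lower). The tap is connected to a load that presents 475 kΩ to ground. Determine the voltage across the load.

The load sits in parallel with Rb: Rb‖R_L = (97.2 × 475) / (97.2 + 475) = 80.69 kΩ.
V_out = 22.9 × 80.69 / (692 + 80.69) = 22.9 × 80.69/772.7 = 2.39 V.
(Unloaded it would have been 2.82 V.)

V_out ≈ 2.39 V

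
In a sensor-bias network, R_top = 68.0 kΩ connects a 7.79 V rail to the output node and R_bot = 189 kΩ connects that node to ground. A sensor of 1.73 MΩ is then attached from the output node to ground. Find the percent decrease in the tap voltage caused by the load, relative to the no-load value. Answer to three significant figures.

The divider's output (Thévenin) resistance is R_top‖R_bot = 50.01 kΩ.
Fractional drop under load = R_th/(R_th + R_L) = 50.01 / (50.01 + 1730) = 0.02809.
So the output falls by 2.81 %.

2.81 %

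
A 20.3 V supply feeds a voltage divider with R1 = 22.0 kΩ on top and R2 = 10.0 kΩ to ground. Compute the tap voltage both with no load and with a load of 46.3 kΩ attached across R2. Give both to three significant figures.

Unloaded: 6.34 V; loaded: 5.52 V

Open-circuit: V = 20.3 × 10.0/(22.0 + 10.0) = 6.34 V.
With the load, R2 becomes R2‖R_L = 8.224 kΩ, so V = 20.3 × 8.224/30.22 = 5.52 V.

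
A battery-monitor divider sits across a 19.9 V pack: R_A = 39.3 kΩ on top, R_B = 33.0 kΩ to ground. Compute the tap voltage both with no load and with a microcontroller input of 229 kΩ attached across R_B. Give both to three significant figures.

Open-circuit: V = 19.9 × 33.0/(39.3 + 33.0) = 9.08 V.
With the load, R_B becomes R_B‖R_L = 28.84 kΩ, so V = 19.9 × 28.84/68.14 = 8.42 V.

Unloaded: 9.08 V; loaded: 8.42 V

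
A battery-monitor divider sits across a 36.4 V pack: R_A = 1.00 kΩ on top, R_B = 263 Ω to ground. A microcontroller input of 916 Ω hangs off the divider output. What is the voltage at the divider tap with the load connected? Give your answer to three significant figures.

The load sits in parallel with R_B: R_B‖R_L = (263 × 916) / (263 + 916) = 204.3 Ω.
V_out = 36.4 × 204.3 / (1000 + 204.3) = 36.4 × 204.3/1204 = 6.18 V.

V_out ≈ 6.18 V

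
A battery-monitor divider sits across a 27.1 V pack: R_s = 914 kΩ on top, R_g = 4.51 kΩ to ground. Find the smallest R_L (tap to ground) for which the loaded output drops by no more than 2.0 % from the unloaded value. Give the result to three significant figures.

Output resistance R_th = R_s‖R_g = (914 × 4.51)/918.5 = 4.488 kΩ.
The fractional drop is R_th/(R_th + R_L); requiring this ≤ 0.0200 gives R_L ≥ R_th(1/0.0200 − 1) = 4.488 × 49.00 = 220 kΩ.

R_L(min) ≈ 220 kΩ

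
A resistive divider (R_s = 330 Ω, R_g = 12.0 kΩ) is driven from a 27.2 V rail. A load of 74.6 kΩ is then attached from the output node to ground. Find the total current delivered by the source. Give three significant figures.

R_g‖R_L = 10340 Ω, so the source sees R_s + R_g‖R_L = 10670 Ω.
I = 27.2 V / 10670 Ω = 2.55 mA.

I ≈ 2.55 mA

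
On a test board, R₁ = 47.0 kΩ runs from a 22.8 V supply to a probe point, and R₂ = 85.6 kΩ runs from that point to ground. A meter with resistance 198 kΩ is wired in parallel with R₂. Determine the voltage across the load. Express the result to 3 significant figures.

The load sits in parallel with R₂: R₂‖R_L = (85.6 × 198) / (85.6 + 198) = 59.76 kΩ.
V_out = 22.8 × 59.76 / (47.0 + 59.76) = 22.8 × 59.76/106.8 = 12.8 V.
(Unloaded it would have been 14.7 V.)

V_out ≈ 12.8 V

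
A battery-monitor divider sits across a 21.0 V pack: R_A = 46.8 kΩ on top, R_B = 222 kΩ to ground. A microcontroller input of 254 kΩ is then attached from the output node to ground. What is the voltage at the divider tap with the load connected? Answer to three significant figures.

The load sits in parallel with R_B: R_B‖R_L = (222 × 254) / (222 + 254) = 118.5 kΩ.
V_out = 21.0 × 118.5 / (46.8 + 118.5) = 21.0 × 118.5/165.3 = 15.1 V.

V_out ≈ 15.1 V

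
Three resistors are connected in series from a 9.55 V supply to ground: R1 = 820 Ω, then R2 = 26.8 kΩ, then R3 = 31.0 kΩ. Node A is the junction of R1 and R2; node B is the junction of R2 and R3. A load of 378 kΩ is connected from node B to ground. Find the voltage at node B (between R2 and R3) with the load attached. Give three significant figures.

V ≈ 4.86 V

At node B, R3 is in parallel with the load: R3‖R_L = 28650 Ω.
Below node A the resistance is R2 + (R3‖R_L) = 55450 Ω, so V_A = 9.55 × 55450/56270 = 9.411 V.
Then V_B = V_A × (R3‖R_L)/(R2 + R3‖R_L) = 9.411 × 28650/55450 = 4.86 V.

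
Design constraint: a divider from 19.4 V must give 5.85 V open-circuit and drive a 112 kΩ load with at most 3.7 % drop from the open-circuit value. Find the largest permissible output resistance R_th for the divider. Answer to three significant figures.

Loading drop = R_th/(R_th + R_L) ≤ 0.0370, so R_th ≤ R_L · ε/(1−ε) = 112 kΩ × 0.0370/0.9630 = 4.30 kΩ.
(Any R1, R2 with R2/(R1+R2) = 0.302 and R1‖R2 ≤ 4.30 kΩ will meet the spec.)

R_th ≤ 4.30 kΩ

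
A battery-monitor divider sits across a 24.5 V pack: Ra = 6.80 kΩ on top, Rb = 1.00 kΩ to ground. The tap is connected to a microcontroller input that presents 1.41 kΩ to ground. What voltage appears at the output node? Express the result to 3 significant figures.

The load sits in parallel with Rb: Rb‖R_L = (1.00 × 1.41) / (1.00 + 1.41) = 0.5851 kΩ.
V_out = 24.5 × 0.5851 / (6.80 + 0.5851) = 24.5 × 0.5851/7.385 = 1.94 V.

V_out ≈ 1.94 V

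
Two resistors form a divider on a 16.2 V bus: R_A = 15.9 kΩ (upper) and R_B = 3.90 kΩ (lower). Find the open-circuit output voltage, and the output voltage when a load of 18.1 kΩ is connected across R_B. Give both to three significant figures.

Unloaded: 3.19 V; loaded: 2.72 V

Open-circuit: V = 16.2 × 3.90/(15.9 + 3.90) = 3.19 V.
With the load, R_B becomes R_B‖R_L = 3.209 kΩ, so V = 16.2 × 3.209/19.11 = 2.72 V.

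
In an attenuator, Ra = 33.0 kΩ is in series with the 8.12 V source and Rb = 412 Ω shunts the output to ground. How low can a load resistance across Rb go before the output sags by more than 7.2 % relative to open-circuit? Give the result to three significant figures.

R_L(min) ≈ 5.24 kΩ

Output resistance R_th = Ra‖Rb = (33000 × 412)/33410 = 406.9 Ω.
The fractional drop is R_th/(R_th + R_L); requiring this ≤ 0.0720 gives R_L ≥ R_th(1/0.0720 − 1) = 406.9 × 12.89 = 5.24 kΩ.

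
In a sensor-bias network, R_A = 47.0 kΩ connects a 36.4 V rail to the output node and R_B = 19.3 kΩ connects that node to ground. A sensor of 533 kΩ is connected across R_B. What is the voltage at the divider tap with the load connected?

V_out ≈ 10.3 V

The load sits in parallel with R_B: R_B‖R_L = (19.3 × 533) / (19.3 + 533) = 18.63 kΩ.
V_out = 36.4 × 18.63 / (47.0 + 18.63) = 36.4 × 18.63/65.63 = 10.3 V.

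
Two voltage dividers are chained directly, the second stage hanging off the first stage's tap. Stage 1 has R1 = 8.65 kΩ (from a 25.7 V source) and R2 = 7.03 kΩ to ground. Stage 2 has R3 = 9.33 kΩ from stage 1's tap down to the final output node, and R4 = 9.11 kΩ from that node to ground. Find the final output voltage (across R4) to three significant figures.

V_out ≈ 4.70 V

Stage 2 presents R3+R4 = 18.44 kΩ as a load on stage 1's tap.
Stage 1's lower leg becomes R2‖(R3+R4) = 5.090 kΩ, so V_mid = 25.7 × 5.090/13.74 = 9.520 V.
Stage 2 is itself unloaded: V_out = V_mid × R4/(R3+R4) = 9.520 × 9.11/18.44 = 4.70 V.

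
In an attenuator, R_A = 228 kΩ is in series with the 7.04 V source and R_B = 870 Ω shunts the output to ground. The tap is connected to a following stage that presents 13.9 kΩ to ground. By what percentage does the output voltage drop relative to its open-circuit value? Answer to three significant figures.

5.87 %

The divider's output (Thévenin) resistance is R_A‖R_B = 866.7 Ω.
Fractional drop under load = R_th/(R_th + R_L) = 866.7 / (866.7 + 13900) = 0.05869.
So the output falls by 5.87 %.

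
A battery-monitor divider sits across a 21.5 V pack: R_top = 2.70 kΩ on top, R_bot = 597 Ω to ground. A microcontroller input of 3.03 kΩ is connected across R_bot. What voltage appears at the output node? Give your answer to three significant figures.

The load sits in parallel with R_bot: R_bot‖R_L = (597 × 3030) / (597 + 3030) = 498.7 Ω.
V_out = 21.5 × 498.7 / (2700 + 498.7) = 21.5 × 498.7/3199 = 3.35 V.
(Unloaded it would have been 3.89 V.)

V_out ≈ 3.35 V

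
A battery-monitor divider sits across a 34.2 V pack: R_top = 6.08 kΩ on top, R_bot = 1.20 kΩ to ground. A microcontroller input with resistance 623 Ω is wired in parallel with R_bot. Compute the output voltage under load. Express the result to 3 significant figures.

V_out ≈ 2.16 V

The load sits in parallel with R_bot: R_bot‖R_L = (1200 × 623) / (1200 + 623) = 410.1 Ω.
V_out = 34.2 × 410.1 / (6080 + 410.1) = 34.2 × 410.1/6490 = 2.16 V.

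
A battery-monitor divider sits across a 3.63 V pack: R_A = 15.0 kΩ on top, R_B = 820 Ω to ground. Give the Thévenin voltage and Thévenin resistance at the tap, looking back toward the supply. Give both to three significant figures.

V_th = 0.188 V, R_th = 777 Ω

V_th is the open-circuit tap voltage: 3.63 × 820/(15000 + 820) = 0.188 V.
With the supply zeroed, R_A and R_B appear in parallel from the tap: R_th = R_A‖R_B = (15000 × 820)/15820 = 777 Ω.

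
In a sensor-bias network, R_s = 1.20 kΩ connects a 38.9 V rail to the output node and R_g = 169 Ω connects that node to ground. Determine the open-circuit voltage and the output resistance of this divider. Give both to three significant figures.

V_th = 4.80 V, R_th = 148 Ω

V_th is the open-circuit tap voltage: 38.9 × 169/(1200 + 169) = 4.80 V.
With the supply zeroed, R_s and R_g appear in parallel from the tap: R_th = R_s‖R_g = (1200 × 169)/1369 = 148 Ω.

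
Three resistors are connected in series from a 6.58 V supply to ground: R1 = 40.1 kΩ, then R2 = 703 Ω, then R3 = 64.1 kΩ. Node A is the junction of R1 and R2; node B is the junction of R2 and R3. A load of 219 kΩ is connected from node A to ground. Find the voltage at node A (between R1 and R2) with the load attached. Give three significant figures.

V ≈ 3.65 V

Below node A the series string R2+R3 = 64800 Ω sits in parallel with the 219000 Ω load: 50010 Ω.
V_A = 6.58 × 50010/(40100 + 50010) = 3.65 V.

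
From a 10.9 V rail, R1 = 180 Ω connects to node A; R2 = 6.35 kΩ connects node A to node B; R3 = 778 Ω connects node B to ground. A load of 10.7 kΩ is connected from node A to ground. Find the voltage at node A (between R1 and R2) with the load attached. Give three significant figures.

V ≈ 10.5 V

Below node A the series string R2+R3 = 7128 Ω sits in parallel with the 10700 Ω load: 4278 Ω.
V_A = 10.9 × 4278/(180 + 4278) = 10.5 V.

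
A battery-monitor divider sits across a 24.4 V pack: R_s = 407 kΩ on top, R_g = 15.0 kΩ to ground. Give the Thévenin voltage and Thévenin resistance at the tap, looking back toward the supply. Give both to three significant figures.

V_th is the open-circuit tap voltage: 24.4 × 15.0/(407 + 15.0) = 0.867 V.
With the supply zeroed, R_s and R_g appear in parallel from the tap: R_th = R_s‖R_g = (407 × 15.0)/422.0 = 14.5 kΩ.

V_th = 0.867 V, R_th = 14.5 kΩ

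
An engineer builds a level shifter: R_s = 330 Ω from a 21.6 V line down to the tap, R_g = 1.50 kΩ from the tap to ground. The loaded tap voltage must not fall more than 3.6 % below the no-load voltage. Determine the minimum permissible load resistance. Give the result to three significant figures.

R_L(min) ≈ 7.24 kΩ

Output resistance R_th = R_s‖R_g = (330 × 1500)/1830 = 270.5 Ω.
The fractional drop is R_th/(R_th + R_L); requiring this ≤ 0.0360 gives R_L ≥ R_th(1/0.0360 − 1) = 270.5 × 26.78 = 7.24 kΩ.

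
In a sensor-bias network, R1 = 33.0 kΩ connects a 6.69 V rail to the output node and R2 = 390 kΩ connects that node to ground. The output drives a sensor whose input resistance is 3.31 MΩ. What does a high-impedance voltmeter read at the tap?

V_out ≈ 6.11 V

The load sits in parallel with R2: R2‖R_L = (390 × 3310) / (390 + 3310) = 348.9 kΩ.
V_out = 6.69 × 348.9 / (33.0 + 348.9) = 6.69 × 348.9/381.9 = 6.11 V.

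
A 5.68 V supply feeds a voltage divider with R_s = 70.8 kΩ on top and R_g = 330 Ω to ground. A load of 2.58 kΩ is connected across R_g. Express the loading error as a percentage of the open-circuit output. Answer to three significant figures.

11.3 %

Unloaded V = 5.68 × 330/71130 = 0.026352 V.
Loaded: R_g‖R_L = 292.6 Ω, giving V = 5.68 × 292.6/71090 = 0.023376 V.
Drop = (0.026352 − 0.023376) / 0.026352 = 11.3 %.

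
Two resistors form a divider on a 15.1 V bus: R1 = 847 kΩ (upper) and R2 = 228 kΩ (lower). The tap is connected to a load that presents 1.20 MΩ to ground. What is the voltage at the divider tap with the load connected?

V_out ≈ 2.79 V

The load sits in parallel with R2: R2‖R_L = (228 × 1200) / (228 + 1200) = 191.6 kΩ.
V_out = 15.1 × 191.6 / (847 + 191.6) = 15.1 × 191.6/1039 = 2.79 V.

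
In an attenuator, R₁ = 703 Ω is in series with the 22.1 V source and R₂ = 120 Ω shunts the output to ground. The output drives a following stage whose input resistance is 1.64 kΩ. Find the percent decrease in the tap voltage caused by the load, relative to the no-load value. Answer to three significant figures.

5.88 %

The divider's output (Thévenin) resistance is R₁‖R₂ = 102.5 Ω.
Fractional drop under load = R_th/(R_th + R_L) = 102.5 / (102.5 + 1640) = 0.05883.
So the output falls by 5.88 %.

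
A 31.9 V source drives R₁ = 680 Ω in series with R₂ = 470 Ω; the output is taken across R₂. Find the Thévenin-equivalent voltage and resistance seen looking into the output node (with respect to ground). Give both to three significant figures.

V_th is the open-circuit tap voltage: 31.9 × 470/(680 + 470) = 13.0 V.
With the supply zeroed, R₁ and R₂ appear in parallel from the tap: R_th = R₁‖R₂ = (680 × 470)/1150 = 278 Ω.

V_th = 13.0 V, R_th = 278 Ω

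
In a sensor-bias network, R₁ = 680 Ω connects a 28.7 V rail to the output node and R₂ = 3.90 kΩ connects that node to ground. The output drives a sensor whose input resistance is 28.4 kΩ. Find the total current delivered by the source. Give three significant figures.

I ≈ 6.98 mA

R₂‖R_L = 3429 Ω, so the source sees R₁ + R₂‖R_L = 4109 Ω.
I = 28.7 V / 4109 Ω = 6.98 mA.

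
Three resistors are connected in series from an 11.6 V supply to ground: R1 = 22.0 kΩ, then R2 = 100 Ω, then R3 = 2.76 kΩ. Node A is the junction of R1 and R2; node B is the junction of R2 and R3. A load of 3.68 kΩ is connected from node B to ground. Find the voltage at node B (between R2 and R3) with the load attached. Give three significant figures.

V ≈ 0.773 V

At node B, R3 is in parallel with the load: R3‖R_L = 1577 Ω.
Below node A the resistance is R2 + (R3‖R_L) = 1677 Ω, so V_A = 11.6 × 1677/23680 = 0.8217 V.
Then V_B = V_A × (R3‖R_L)/(R2 + R3‖R_L) = 0.8217 × 1577/1677 = 0.773 V.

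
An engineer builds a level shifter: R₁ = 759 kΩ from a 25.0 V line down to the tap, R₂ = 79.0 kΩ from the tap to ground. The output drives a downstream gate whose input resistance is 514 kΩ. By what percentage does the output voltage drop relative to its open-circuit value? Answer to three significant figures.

12.2 %

Unloaded V = 25.0 × 79.0/838.0 = 2.3568 V.
Loaded: R₂‖R_L = 68.48 kΩ, giving V = 25.0 × 68.48/827.5 = 2.0688 V.
Drop = (2.3568 − 2.0688) / 2.3568 = 12.2 %.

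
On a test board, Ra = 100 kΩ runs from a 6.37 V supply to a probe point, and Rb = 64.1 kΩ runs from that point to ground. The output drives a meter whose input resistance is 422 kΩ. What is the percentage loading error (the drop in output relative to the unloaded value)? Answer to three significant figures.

8.47 %

Unloaded V = 6.37 × 64.1/164.1 = 2.4882 V.
Loaded: Rb‖R_L = 55.65 kΩ, giving V = 6.37 × 55.65/155.6 = 2.2774 V.
Drop = (2.4882 − 2.2774) / 2.4882 = 8.47 %.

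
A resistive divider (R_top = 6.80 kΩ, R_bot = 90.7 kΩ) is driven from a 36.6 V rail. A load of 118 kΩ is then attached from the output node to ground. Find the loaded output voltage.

V_out ≈ 32.3 V

The load sits in parallel with R_bot: R_bot‖R_L = (90.7 × 118) / (90.7 + 118) = 51.28 kΩ.
V_out = 36.6 × 51.28 / (6.80 + 51.28) = 36.6 × 51.28/58.08 = 32.3 V.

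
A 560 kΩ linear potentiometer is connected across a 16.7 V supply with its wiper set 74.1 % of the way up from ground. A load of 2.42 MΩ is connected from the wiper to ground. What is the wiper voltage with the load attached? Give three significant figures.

The wiper splits the pot into (1−α)R = 145.0 kΩ above and αR = 415.0 kΩ below.
Lower section ‖ load = 354.2 kΩ.
V_wiper = 16.7 × 354.2/(145.0 + 354.2) = 11.8 V.

V ≈ 11.8 V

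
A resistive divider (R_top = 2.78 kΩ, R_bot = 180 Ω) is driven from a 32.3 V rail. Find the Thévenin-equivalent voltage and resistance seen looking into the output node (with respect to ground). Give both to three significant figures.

V_th is the open-circuit tap voltage: 32.3 × 180/(2780 + 180) = 1.96 V.
With the supply zeroed, R_top and R_bot appear in parallel from the tap: R_th = R_top‖R_bot = (2780 × 180)/2960 = 169 Ω.

V_th = 1.96 V, R_th = 169 Ω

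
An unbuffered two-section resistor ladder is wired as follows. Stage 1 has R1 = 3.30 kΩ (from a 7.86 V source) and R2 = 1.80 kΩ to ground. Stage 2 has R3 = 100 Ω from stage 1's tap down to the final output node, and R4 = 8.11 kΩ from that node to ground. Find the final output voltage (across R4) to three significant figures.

V_out ≈ 2.40 V

Stage 2 presents R3+R4 = 8210 Ω as a load on stage 1's tap.
Stage 1's lower leg becomes R2‖(R3+R4) = 1476 Ω, so V_mid = 7.86 × 1476/4776 = 2.429 V.
Stage 2 is itself unloaded: V_out = V_mid × R4/(R3+R4) = 2.429 × 8110/8210 = 2.40 V.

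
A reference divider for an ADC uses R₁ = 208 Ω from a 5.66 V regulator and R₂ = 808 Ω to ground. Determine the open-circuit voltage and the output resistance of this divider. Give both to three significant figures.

V_th is the open-circuit tap voltage: 5.66 × 808/(208 + 808) = 4.50 V.
With the supply zeroed, R₁ and R₂ appear in parallel from the tap: R_th = R₁‖R₂ = (208 × 808)/1016 = 165 Ω.

V_th = 4.50 V, R_th = 165 Ω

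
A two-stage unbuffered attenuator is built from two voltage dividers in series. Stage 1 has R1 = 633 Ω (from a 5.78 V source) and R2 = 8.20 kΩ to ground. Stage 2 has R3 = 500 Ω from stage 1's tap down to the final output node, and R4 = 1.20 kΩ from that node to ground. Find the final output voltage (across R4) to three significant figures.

V_out ≈ 2.81 V

Stage 2 presents R3+R4 = 1700 Ω as a load on stage 1's tap.
Stage 1's lower leg becomes R2‖(R3+R4) = 1408 Ω, so V_mid = 5.78 × 1408/2041 = 3.987 V.
Stage 2 is itself unloaded: V_out = V_mid × R4/(R3+R4) = 3.987 × 1200/1700 = 2.81 V.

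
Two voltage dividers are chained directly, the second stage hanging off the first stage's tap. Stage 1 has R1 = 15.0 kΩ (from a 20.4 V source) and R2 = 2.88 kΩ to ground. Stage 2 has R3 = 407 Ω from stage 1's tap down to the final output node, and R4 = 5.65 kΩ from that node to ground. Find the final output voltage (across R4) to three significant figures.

V_out ≈ 2.19 V

Stage 2 presents R3+R4 = 6057 Ω as a load on stage 1's tap.
Stage 1's lower leg becomes R2‖(R3+R4) = 1952 Ω, so V_mid = 20.4 × 1952/16950 = 2.349 V.
Stage 2 is itself unloaded: V_out = V_mid × R4/(R3+R4) = 2.349 × 5650/6057 = 2.19 V.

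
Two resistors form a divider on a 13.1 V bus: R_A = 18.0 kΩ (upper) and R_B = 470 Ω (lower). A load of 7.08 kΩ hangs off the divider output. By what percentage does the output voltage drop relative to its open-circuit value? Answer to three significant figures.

The divider's output (Thévenin) resistance is R_A‖R_B = 458.0 Ω.
Fractional drop under load = R_th/(R_th + R_L) = 458.0 / (458.0 + 7080) = 0.06076.
So the output falls by 6.08 %.

6.08 %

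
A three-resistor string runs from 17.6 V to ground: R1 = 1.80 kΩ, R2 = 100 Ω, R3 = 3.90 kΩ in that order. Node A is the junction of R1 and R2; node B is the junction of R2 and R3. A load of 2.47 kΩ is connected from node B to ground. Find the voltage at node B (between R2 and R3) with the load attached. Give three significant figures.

V ≈ 7.80 V

At node B, R3 is in parallel with the load: R3‖R_L = 1512 Ω.
Below node A the resistance is R2 + (R3‖R_L) = 1612 Ω, so V_A = 17.6 × 1612/3412 = 8.316 V.
Then V_B = V_A × (R3‖R_L)/(R2 + R3‖R_L) = 8.316 × 1512/1612 = 7.80 V.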